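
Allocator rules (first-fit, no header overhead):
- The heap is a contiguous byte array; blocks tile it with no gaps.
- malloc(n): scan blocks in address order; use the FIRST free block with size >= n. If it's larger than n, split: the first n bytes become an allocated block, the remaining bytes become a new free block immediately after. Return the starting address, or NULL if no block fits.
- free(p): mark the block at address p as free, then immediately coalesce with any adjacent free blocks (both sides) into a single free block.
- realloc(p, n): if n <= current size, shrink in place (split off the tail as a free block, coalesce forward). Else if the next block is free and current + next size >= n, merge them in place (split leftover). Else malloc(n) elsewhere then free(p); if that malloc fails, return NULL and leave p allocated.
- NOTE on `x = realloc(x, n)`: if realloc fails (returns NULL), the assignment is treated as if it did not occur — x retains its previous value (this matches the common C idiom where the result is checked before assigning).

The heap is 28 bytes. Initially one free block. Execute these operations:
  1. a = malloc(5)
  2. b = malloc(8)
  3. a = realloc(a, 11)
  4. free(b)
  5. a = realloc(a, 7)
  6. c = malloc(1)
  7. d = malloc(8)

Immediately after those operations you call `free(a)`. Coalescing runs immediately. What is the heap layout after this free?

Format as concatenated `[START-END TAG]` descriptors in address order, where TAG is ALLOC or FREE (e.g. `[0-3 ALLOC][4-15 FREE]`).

Answer: [0-0 ALLOC][1-8 ALLOC][9-27 FREE]

Derivation:
Op 1: a = malloc(5) -> a = 0; heap: [0-4 ALLOC][5-27 FREE]
Op 2: b = malloc(8) -> b = 5; heap: [0-4 ALLOC][5-12 ALLOC][13-27 FREE]
Op 3: a = realloc(a, 11) -> a = 13; heap: [0-4 FREE][5-12 ALLOC][13-23 ALLOC][24-27 FREE]
Op 4: free(b) -> (freed b); heap: [0-12 FREE][13-23 ALLOC][24-27 FREE]
Op 5: a = realloc(a, 7) -> a = 13; heap: [0-12 FREE][13-19 ALLOC][20-27 FREE]
Op 6: c = malloc(1) -> c = 0; heap: [0-0 ALLOC][1-12 FREE][13-19 ALLOC][20-27 FREE]
Op 7: d = malloc(8) -> d = 1; heap: [0-0 ALLOC][1-8 ALLOC][9-12 FREE][13-19 ALLOC][20-27 FREE]
free(a): a = 13 -> block [13-19 ALLOC]; mark free, coalesce with adjacent free neighbors -> [0-0 ALLOC][1-8 ALLOC][9-27 FREE]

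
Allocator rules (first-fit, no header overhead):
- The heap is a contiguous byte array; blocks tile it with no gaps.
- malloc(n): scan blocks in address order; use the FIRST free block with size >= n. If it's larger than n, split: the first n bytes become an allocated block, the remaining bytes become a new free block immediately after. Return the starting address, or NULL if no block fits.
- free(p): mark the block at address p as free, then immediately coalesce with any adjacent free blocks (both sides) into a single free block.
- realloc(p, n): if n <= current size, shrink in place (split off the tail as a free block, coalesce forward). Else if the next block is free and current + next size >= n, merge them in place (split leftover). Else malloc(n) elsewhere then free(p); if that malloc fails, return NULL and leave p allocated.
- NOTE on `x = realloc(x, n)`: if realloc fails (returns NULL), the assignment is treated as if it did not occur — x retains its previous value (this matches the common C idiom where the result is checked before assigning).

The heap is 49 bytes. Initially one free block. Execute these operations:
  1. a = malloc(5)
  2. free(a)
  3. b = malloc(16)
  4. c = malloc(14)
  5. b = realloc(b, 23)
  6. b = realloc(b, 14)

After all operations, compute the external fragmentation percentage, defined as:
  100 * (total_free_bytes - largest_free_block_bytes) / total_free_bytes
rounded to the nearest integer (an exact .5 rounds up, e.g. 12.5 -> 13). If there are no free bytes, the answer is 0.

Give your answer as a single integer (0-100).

Answer: 10

Derivation:
Op 1: a = malloc(5) -> a = 0; heap: [0-4 ALLOC][5-48 FREE]
Op 2: free(a) -> (freed a); heap: [0-48 FREE]
Op 3: b = malloc(16) -> b = 0; heap: [0-15 ALLOC][16-48 FREE]
Op 4: c = malloc(14) -> c = 16; heap: [0-15 ALLOC][16-29 ALLOC][30-48 FREE]
Op 5: b = realloc(b, 23) -> NULL (b unchanged); heap: [0-15 ALLOC][16-29 ALLOC][30-48 FREE]
Op 6: b = realloc(b, 14) -> b = 0; heap: [0-13 ALLOC][14-15 FREE][16-29 ALLOC][30-48 FREE]
Free blocks: [2 19] total_free=21 largest=19 -> 100*(21-19)/21 = 200/21 ≈ 9.524 -> rounds to 10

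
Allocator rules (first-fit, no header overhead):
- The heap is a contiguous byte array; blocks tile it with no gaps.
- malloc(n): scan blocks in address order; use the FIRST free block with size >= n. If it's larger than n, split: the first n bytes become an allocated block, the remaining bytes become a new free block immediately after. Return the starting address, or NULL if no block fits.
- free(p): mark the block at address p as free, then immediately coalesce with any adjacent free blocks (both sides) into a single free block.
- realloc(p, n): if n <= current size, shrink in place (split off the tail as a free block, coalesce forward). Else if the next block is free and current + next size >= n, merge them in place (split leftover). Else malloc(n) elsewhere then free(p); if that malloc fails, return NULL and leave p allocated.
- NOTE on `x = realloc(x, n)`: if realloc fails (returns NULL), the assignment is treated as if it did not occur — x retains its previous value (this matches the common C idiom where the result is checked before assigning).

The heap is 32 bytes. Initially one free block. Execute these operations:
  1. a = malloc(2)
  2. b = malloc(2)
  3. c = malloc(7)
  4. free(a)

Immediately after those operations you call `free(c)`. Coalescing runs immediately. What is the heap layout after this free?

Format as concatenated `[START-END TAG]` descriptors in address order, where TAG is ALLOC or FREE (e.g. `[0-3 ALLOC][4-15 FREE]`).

Answer: [0-1 FREE][2-3 ALLOC][4-31 FREE]

Derivation:
Op 1: a = malloc(2) -> a = 0; heap: [0-1 ALLOC][2-31 FREE]
Op 2: b = malloc(2) -> b = 2; heap: [0-1 ALLOC][2-3 ALLOC][4-31 FREE]
Op 3: c = malloc(7) -> c = 4; heap: [0-1 ALLOC][2-3 ALLOC][4-10 ALLOC][11-31 FREE]
Op 4: free(a) -> (freed a); heap: [0-1 FREE][2-3 ALLOC][4-10 ALLOC][11-31 FREE]
free(c): c = 4 -> block [4-10 ALLOC]; mark free, coalesce with adjacent free neighbors -> [0-1 FREE][2-3 ALLOC][4-31 FREE]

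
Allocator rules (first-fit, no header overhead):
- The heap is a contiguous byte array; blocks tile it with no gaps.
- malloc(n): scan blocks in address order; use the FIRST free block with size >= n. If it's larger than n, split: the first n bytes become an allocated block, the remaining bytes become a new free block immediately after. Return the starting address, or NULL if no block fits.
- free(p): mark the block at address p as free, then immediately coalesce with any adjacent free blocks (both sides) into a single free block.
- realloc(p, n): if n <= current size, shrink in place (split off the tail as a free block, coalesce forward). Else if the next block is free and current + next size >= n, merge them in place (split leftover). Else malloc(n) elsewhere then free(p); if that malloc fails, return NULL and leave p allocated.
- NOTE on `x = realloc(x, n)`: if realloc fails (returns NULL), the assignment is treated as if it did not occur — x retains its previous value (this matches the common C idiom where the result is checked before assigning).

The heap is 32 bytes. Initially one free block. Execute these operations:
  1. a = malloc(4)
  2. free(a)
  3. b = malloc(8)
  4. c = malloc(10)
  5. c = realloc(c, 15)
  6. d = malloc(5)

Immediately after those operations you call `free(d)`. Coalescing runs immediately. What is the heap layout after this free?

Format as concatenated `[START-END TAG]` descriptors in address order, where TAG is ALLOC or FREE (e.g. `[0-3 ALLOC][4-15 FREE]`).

Op 1: a = malloc(4) -> a = 0; heap: [0-3 ALLOC][4-31 FREE]
Op 2: free(a) -> (freed a); heap: [0-31 FREE]
Op 3: b = malloc(8) -> b = 0; heap: [0-7 ALLOC][8-31 FREE]
Op 4: c = malloc(10) -> c = 8; heap: [0-7 ALLOC][8-17 ALLOC][18-31 FREE]
Op 5: c = realloc(c, 15) -> c = 8; heap: [0-7 ALLOC][8-22 ALLOC][23-31 FREE]
Op 6: d = malloc(5) -> d = 23; heap: [0-7 ALLOC][8-22 ALLOC][23-27 ALLOC][28-31 FREE]
free(d): d = 23 -> block [23-27 ALLOC]; mark free, coalesce with adjacent free neighbors -> [0-7 ALLOC][8-22 ALLOC][23-31 FREE]

Answer: [0-7 ALLOC][8-22 ALLOC][23-31 FREE]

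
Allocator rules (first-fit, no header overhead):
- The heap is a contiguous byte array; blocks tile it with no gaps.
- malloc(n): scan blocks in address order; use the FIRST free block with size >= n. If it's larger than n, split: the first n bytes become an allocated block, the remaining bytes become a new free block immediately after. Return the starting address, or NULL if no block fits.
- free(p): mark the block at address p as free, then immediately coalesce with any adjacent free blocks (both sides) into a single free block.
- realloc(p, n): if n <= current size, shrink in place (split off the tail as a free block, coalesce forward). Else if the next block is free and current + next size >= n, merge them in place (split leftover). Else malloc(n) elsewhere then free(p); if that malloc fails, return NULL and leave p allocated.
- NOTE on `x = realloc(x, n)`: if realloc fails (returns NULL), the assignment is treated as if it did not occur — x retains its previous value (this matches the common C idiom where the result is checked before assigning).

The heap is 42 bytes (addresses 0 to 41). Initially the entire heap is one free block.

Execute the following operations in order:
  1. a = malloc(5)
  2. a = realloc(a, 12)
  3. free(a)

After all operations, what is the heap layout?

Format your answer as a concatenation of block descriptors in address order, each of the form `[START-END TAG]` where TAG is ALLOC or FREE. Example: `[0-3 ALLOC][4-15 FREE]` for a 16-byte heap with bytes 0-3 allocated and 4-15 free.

Answer: [0-41 FREE]

Derivation:
Op 1: a = malloc(5) -> a = 0; heap: [0-4 ALLOC][5-41 FREE]
Op 2: a = realloc(a, 12) -> a = 0; heap: [0-11 ALLOC][12-41 FREE]
Op 3: free(a) -> (freed a); heap: [0-41 FREE]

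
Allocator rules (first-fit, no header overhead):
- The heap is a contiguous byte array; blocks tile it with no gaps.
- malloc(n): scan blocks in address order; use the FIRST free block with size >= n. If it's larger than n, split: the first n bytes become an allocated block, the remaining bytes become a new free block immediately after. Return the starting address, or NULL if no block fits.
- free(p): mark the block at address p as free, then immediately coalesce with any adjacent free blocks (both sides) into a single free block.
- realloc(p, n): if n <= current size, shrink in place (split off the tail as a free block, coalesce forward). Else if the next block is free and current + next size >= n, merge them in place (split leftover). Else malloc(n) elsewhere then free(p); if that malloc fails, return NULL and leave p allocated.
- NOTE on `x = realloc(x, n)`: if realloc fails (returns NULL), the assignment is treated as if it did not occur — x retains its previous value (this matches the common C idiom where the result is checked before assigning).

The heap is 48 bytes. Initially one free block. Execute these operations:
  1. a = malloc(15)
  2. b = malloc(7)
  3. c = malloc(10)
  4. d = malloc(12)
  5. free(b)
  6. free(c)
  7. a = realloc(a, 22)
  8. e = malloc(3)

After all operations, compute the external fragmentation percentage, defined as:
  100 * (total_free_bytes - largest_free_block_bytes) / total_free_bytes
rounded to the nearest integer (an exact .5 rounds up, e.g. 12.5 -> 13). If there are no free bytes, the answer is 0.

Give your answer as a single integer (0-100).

Op 1: a = malloc(15) -> a = 0; heap: [0-14 ALLOC][15-47 FREE]
Op 2: b = malloc(7) -> b = 15; heap: [0-14 ALLOC][15-21 ALLOC][22-47 FREE]
Op 3: c = malloc(10) -> c = 22; heap: [0-14 ALLOC][15-21 ALLOC][22-31 ALLOC][32-47 FREE]
Op 4: d = malloc(12) -> d = 32; heap: [0-14 ALLOC][15-21 ALLOC][22-31 ALLOC][32-43 ALLOC][44-47 FREE]
Op 5: free(b) -> (freed b); heap: [0-14 ALLOC][15-21 FREE][22-31 ALLOC][32-43 ALLOC][44-47 FREE]
Op 6: free(c) -> (freed c); heap: [0-14 ALLOC][15-31 FREE][32-43 ALLOC][44-47 FREE]
Op 7: a = realloc(a, 22) -> a = 0; heap: [0-21 ALLOC][22-31 FREE][32-43 ALLOC][44-47 FREE]
Op 8: e = malloc(3) -> e = 22; heap: [0-21 ALLOC][22-24 ALLOC][25-31 FREE][32-43 ALLOC][44-47 FREE]
Free blocks: [7 4] total_free=11 largest=7 -> 100*(11-7)/11 = 400/11 ≈ 36.364 -> rounds to 36

Answer: 36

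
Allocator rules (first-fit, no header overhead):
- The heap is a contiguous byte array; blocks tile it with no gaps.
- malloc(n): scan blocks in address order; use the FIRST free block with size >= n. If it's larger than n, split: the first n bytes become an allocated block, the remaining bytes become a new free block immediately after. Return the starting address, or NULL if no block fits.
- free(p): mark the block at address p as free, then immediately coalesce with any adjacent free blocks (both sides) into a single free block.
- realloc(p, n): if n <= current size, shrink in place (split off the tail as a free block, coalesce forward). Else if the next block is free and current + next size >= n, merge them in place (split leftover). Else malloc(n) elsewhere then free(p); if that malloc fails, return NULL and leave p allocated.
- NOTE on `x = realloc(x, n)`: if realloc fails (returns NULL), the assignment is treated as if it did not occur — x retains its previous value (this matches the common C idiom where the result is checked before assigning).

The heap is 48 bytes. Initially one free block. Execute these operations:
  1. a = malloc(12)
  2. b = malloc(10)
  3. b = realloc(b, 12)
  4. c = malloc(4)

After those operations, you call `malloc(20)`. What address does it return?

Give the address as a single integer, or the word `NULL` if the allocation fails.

Answer: 28

Derivation:
Op 1: a = malloc(12) -> a = 0; heap: [0-11 ALLOC][12-47 FREE]
Op 2: b = malloc(10) -> b = 12; heap: [0-11 ALLOC][12-21 ALLOC][22-47 FREE]
Op 3: b = realloc(b, 12) -> b = 12; heap: [0-11 ALLOC][12-23 ALLOC][24-47 FREE]
Op 4: c = malloc(4) -> c = 24; heap: [0-11 ALLOC][12-23 ALLOC][24-27 ALLOC][28-47 FREE]
malloc(20): first-fit scan over [0-11 ALLOC][12-23 ALLOC][24-27 ALLOC][28-47 FREE] -> 28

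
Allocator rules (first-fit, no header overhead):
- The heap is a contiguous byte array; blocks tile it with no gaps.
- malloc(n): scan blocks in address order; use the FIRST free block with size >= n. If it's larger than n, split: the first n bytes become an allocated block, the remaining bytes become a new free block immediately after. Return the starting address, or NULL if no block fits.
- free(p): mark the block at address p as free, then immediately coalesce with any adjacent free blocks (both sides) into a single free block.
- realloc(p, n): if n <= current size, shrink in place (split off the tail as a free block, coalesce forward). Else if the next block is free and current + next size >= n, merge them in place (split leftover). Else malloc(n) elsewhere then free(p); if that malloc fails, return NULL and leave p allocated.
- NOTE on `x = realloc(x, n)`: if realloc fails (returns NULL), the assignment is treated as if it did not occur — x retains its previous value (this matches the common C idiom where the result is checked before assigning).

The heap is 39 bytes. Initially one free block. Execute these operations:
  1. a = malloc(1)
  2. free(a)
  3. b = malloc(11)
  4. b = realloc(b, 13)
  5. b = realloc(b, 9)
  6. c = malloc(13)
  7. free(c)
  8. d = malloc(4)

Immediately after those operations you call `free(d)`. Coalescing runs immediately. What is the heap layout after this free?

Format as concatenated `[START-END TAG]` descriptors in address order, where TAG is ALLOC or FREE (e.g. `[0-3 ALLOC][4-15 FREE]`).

Op 1: a = malloc(1) -> a = 0; heap: [0-0 ALLOC][1-38 FREE]
Op 2: free(a) -> (freed a); heap: [0-38 FREE]
Op 3: b = malloc(11) -> b = 0; heap: [0-10 ALLOC][11-38 FREE]
Op 4: b = realloc(b, 13) -> b = 0; heap: [0-12 ALLOC][13-38 FREE]
Op 5: b = realloc(b, 9) -> b = 0; heap: [0-8 ALLOC][9-38 FREE]
Op 6: c = malloc(13) -> c = 9; heap: [0-8 ALLOC][9-21 ALLOC][22-38 FREE]
Op 7: free(c) -> (freed c); heap: [0-8 ALLOC][9-38 FREE]
Op 8: d = malloc(4) -> d = 9; heap: [0-8 ALLOC][9-12 ALLOC][13-38 FREE]
free(d): d = 9 -> block [9-12 ALLOC]; mark free, coalesce with adjacent free neighbors -> [0-8 ALLOC][9-38 FREE]

Answer: [0-8 ALLOC][9-38 FREE]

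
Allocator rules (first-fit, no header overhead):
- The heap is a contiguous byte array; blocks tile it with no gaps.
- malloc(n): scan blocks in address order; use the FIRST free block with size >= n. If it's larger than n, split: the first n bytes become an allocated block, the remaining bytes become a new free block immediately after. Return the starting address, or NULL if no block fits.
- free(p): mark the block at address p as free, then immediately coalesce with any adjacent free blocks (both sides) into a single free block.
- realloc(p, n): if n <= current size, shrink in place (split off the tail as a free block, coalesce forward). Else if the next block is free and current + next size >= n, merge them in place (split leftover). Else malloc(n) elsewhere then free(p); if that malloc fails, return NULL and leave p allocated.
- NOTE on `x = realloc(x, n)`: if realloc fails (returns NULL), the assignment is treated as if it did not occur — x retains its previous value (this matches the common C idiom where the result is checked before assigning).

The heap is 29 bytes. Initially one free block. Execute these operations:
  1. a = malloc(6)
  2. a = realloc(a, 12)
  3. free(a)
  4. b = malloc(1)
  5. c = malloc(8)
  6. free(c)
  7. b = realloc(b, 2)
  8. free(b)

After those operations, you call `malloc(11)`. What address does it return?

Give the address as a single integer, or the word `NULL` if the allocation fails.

Answer: 0

Derivation:
Op 1: a = malloc(6) -> a = 0; heap: [0-5 ALLOC][6-28 FREE]
Op 2: a = realloc(a, 12) -> a = 0; heap: [0-11 ALLOC][12-28 FREE]
Op 3: free(a) -> (freed a); heap: [0-28 FREE]
Op 4: b = malloc(1) -> b = 0; heap: [0-0 ALLOC][1-28 FREE]
Op 5: c = malloc(8) -> c = 1; heap: [0-0 ALLOC][1-8 ALLOC][9-28 FREE]
Op 6: free(c) -> (freed c); heap: [0-0 ALLOC][1-28 FREE]
Op 7: b = realloc(b, 2) -> b = 0; heap: [0-1 ALLOC][2-28 FREE]
Op 8: free(b) -> (freed b); heap: [0-28 FREE]
malloc(11): first-fit scan over [0-28 FREE] -> 0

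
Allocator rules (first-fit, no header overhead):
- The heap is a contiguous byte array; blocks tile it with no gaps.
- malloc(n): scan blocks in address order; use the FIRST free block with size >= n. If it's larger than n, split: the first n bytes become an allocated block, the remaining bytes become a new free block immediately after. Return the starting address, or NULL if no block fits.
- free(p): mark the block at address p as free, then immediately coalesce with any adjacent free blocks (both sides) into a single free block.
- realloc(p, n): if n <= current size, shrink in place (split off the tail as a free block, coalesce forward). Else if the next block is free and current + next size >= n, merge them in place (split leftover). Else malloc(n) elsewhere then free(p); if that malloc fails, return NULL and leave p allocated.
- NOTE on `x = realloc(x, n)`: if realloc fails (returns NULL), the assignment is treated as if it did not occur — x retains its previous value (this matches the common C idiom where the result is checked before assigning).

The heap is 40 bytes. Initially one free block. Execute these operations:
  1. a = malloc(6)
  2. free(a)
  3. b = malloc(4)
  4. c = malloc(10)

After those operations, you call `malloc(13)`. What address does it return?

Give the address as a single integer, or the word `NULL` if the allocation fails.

Answer: 14

Derivation:
Op 1: a = malloc(6) -> a = 0; heap: [0-5 ALLOC][6-39 FREE]
Op 2: free(a) -> (freed a); heap: [0-39 FREE]
Op 3: b = malloc(4) -> b = 0; heap: [0-3 ALLOC][4-39 FREE]
Op 4: c = malloc(10) -> c = 4; heap: [0-3 ALLOC][4-13 ALLOC][14-39 FREE]
malloc(13): first-fit scan over [0-3 ALLOC][4-13 ALLOC][14-39 FREE] -> 14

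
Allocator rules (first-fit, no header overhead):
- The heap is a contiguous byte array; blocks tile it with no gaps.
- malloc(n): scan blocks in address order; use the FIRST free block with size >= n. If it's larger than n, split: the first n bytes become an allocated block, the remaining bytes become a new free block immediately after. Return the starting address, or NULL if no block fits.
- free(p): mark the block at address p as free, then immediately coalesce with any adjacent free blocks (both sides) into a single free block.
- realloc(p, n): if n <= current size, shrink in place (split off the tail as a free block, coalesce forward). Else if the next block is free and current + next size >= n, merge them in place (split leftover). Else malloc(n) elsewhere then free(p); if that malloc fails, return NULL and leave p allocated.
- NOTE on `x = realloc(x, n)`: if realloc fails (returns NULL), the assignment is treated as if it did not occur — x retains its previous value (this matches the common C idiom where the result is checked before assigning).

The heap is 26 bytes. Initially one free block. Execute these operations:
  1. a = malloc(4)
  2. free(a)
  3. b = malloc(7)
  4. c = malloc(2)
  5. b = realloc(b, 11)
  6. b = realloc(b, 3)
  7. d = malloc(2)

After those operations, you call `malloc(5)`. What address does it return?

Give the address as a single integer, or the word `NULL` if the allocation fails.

Answer: 2

Derivation:
Op 1: a = malloc(4) -> a = 0; heap: [0-3 ALLOC][4-25 FREE]
Op 2: free(a) -> (freed a); heap: [0-25 FREE]
Op 3: b = malloc(7) -> b = 0; heap: [0-6 ALLOC][7-25 FREE]
Op 4: c = malloc(2) -> c = 7; heap: [0-6 ALLOC][7-8 ALLOC][9-25 FREE]
Op 5: b = realloc(b, 11) -> b = 9; heap: [0-6 FREE][7-8 ALLOC][9-19 ALLOC][20-25 FREE]
Op 6: b = realloc(b, 3) -> b = 9; heap: [0-6 FREE][7-8 ALLOC][9-11 ALLOC][12-25 FREE]
Op 7: d = malloc(2) -> d = 0; heap: [0-1 ALLOC][2-6 FREE][7-8 ALLOC][9-11 ALLOC][12-25 FREE]
malloc(5): first-fit scan over [0-1 ALLOC][2-6 FREE][7-8 ALLOC][9-11 ALLOC][12-25 FREE] -> 2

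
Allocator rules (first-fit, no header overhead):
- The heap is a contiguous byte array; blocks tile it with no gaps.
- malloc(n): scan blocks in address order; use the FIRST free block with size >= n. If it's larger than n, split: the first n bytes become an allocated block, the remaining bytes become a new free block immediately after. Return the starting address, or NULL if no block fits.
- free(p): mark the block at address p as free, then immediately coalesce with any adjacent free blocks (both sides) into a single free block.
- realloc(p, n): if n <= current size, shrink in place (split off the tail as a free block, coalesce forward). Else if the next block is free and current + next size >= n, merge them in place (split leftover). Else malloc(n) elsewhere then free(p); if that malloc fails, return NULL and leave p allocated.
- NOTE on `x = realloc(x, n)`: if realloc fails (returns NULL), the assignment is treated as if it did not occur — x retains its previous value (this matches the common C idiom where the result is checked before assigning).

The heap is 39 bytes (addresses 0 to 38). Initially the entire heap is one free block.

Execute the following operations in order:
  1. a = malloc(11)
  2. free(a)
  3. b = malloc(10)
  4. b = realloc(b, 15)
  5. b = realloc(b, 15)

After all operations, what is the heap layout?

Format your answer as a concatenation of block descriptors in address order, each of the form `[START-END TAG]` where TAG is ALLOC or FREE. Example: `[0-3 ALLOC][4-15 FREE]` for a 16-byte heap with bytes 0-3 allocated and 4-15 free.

Op 1: a = malloc(11) -> a = 0; heap: [0-10 ALLOC][11-38 FREE]
Op 2: free(a) -> (freed a); heap: [0-38 FREE]
Op 3: b = malloc(10) -> b = 0; heap: [0-9 ALLOC][10-38 FREE]
Op 4: b = realloc(b, 15) -> b = 0; heap: [0-14 ALLOC][15-38 FREE]
Op 5: b = realloc(b, 15) -> b = 0; heap: [0-14 ALLOC][15-38 FREE]

Answer: [0-14 ALLOC][15-38 FREE]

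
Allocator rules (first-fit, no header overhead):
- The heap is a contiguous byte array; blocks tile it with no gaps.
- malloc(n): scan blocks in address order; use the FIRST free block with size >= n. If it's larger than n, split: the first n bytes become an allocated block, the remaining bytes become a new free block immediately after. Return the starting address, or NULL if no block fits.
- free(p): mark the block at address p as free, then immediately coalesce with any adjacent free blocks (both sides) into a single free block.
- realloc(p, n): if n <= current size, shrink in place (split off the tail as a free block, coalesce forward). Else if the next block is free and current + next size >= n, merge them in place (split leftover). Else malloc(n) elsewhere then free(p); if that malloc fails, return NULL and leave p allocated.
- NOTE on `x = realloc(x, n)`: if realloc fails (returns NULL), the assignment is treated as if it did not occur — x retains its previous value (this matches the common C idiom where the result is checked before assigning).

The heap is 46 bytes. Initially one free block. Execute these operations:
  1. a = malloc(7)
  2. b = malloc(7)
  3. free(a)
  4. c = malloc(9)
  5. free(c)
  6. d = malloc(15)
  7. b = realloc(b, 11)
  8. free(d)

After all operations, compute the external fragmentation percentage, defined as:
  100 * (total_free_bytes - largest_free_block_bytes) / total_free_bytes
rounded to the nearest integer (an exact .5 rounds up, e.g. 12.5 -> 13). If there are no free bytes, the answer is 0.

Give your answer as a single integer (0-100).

Answer: 17

Derivation:
Op 1: a = malloc(7) -> a = 0; heap: [0-6 ALLOC][7-45 FREE]
Op 2: b = malloc(7) -> b = 7; heap: [0-6 ALLOC][7-13 ALLOC][14-45 FREE]
Op 3: free(a) -> (freed a); heap: [0-6 FREE][7-13 ALLOC][14-45 FREE]
Op 4: c = malloc(9) -> c = 14; heap: [0-6 FREE][7-13 ALLOC][14-22 ALLOC][23-45 FREE]
Op 5: free(c) -> (freed c); heap: [0-6 FREE][7-13 ALLOC][14-45 FREE]
Op 6: d = malloc(15) -> d = 14; heap: [0-6 FREE][7-13 ALLOC][14-28 ALLOC][29-45 FREE]
Op 7: b = realloc(b, 11) -> b = 29; heap: [0-13 FREE][14-28 ALLOC][29-39 ALLOC][40-45 FREE]
Op 8: free(d) -> (freed d); heap: [0-28 FREE][29-39 ALLOC][40-45 FREE]
Free blocks: [29 6] total_free=35 largest=29 -> 100*(35-29)/35 = 600/35 ≈ 17.143 -> rounds to 17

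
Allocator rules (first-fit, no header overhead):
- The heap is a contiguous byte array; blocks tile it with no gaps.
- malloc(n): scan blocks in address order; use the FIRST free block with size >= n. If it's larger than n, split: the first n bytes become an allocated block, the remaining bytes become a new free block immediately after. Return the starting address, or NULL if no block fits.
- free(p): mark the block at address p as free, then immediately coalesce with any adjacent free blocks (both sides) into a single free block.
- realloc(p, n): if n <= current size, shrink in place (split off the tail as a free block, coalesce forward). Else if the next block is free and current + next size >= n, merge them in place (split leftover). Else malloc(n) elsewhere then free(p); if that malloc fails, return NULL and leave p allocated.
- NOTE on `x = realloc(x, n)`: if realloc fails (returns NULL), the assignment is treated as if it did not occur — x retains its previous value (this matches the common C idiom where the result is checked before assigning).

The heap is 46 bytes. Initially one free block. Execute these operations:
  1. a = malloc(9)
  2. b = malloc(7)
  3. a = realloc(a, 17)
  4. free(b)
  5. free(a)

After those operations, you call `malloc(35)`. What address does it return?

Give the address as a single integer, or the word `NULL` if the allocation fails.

Op 1: a = malloc(9) -> a = 0; heap: [0-8 ALLOC][9-45 FREE]
Op 2: b = malloc(7) -> b = 9; heap: [0-8 ALLOC][9-15 ALLOC][16-45 FREE]
Op 3: a = realloc(a, 17) -> a = 16; heap: [0-8 FREE][9-15 ALLOC][16-32 ALLOC][33-45 FREE]
Op 4: free(b) -> (freed b); heap: [0-15 FREE][16-32 ALLOC][33-45 FREE]
Op 5: free(a) -> (freed a); heap: [0-45 FREE]
malloc(35): first-fit scan over [0-45 FREE] -> 0

Answer: 0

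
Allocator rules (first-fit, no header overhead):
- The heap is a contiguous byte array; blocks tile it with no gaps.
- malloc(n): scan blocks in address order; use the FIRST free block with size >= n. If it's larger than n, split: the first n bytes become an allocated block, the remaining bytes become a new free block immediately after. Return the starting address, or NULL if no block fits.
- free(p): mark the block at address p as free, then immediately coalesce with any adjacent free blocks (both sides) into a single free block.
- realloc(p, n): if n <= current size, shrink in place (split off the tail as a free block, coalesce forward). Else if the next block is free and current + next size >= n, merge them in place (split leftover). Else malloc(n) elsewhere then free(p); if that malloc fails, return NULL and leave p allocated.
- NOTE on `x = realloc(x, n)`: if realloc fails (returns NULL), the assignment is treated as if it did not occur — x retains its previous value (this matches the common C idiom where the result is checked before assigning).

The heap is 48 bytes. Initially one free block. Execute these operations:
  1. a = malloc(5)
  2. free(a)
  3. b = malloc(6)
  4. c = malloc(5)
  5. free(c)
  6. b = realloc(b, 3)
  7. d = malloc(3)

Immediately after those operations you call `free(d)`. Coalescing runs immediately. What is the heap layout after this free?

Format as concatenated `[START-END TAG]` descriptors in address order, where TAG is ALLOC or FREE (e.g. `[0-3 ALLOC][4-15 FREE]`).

Answer: [0-2 ALLOC][3-47 FREE]

Derivation:
Op 1: a = malloc(5) -> a = 0; heap: [0-4 ALLOC][5-47 FREE]
Op 2: free(a) -> (freed a); heap: [0-47 FREE]
Op 3: b = malloc(6) -> b = 0; heap: [0-5 ALLOC][6-47 FREE]
Op 4: c = malloc(5) -> c = 6; heap: [0-5 ALLOC][6-10 ALLOC][11-47 FREE]
Op 5: free(c) -> (freed c); heap: [0-5 ALLOC][6-47 FREE]
Op 6: b = realloc(b, 3) -> b = 0; heap: [0-2 ALLOC][3-47 FREE]
Op 7: d = malloc(3) -> d = 3; heap: [0-2 ALLOC][3-5 ALLOC][6-47 FREE]
free(d): d = 3 -> block [3-5 ALLOC]; mark free, coalesce with adjacent free neighbors -> [0-2 ALLOC][3-47 FREE]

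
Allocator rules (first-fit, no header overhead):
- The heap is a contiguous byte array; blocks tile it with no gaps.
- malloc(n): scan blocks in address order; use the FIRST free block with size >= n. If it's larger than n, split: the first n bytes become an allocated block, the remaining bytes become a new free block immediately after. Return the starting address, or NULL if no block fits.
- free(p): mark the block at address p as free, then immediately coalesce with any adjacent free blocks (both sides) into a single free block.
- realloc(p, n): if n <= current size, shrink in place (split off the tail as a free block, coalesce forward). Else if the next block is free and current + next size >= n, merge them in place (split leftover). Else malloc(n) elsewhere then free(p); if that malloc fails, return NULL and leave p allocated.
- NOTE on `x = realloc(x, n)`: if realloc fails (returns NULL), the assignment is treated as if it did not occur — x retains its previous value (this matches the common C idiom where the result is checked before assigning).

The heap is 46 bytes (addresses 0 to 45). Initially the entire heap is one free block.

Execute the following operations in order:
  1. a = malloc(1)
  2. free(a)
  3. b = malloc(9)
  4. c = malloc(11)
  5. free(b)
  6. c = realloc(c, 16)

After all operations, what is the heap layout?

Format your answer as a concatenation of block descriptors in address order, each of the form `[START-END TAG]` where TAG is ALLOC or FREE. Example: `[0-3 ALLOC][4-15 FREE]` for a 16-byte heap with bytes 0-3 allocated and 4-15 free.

Op 1: a = malloc(1) -> a = 0; heap: [0-0 ALLOC][1-45 FREE]
Op 2: free(a) -> (freed a); heap: [0-45 FREE]
Op 3: b = malloc(9) -> b = 0; heap: [0-8 ALLOC][9-45 FREE]
Op 4: c = malloc(11) -> c = 9; heap: [0-8 ALLOC][9-19 ALLOC][20-45 FREE]
Op 5: free(b) -> (freed b); heap: [0-8 FREE][9-19 ALLOC][20-45 FREE]
Op 6: c = realloc(c, 16) -> c = 9; heap: [0-8 FREE][9-24 ALLOC][25-45 FREE]

Answer: [0-8 FREE][9-24 ALLOC][25-45 FREE]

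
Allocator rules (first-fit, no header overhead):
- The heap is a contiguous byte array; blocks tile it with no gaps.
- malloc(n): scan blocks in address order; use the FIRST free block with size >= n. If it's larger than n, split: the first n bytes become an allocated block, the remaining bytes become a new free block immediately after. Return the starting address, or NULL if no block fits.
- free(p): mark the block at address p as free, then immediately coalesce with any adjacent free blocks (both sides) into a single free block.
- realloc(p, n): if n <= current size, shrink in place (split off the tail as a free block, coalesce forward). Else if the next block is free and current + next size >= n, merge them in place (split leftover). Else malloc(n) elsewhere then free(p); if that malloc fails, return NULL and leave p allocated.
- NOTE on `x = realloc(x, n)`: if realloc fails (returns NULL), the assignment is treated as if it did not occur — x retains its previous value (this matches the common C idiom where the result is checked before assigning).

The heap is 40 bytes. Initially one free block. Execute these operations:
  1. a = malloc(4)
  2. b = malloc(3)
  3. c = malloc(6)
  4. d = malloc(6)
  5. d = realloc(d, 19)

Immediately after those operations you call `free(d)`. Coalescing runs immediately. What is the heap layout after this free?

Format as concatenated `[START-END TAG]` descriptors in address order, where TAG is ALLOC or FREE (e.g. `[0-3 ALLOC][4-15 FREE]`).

Answer: [0-3 ALLOC][4-6 ALLOC][7-12 ALLOC][13-39 FREE]

Derivation:
Op 1: a = malloc(4) -> a = 0; heap: [0-3 ALLOC][4-39 FREE]
Op 2: b = malloc(3) -> b = 4; heap: [0-3 ALLOC][4-6 ALLOC][7-39 FREE]
Op 3: c = malloc(6) -> c = 7; heap: [0-3 ALLOC][4-6 ALLOC][7-12 ALLOC][13-39 FREE]
Op 4: d = malloc(6) -> d = 13; heap: [0-3 ALLOC][4-6 ALLOC][7-12 ALLOC][13-18 ALLOC][19-39 FREE]
Op 5: d = realloc(d, 19) -> d = 13; heap: [0-3 ALLOC][4-6 ALLOC][7-12 ALLOC][13-31 ALLOC][32-39 FREE]
free(d): d = 13 -> block [13-31 ALLOC]; mark free, coalesce with adjacent free neighbors -> [0-3 ALLOC][4-6 ALLOC][7-12 ALLOC][13-39 FREE]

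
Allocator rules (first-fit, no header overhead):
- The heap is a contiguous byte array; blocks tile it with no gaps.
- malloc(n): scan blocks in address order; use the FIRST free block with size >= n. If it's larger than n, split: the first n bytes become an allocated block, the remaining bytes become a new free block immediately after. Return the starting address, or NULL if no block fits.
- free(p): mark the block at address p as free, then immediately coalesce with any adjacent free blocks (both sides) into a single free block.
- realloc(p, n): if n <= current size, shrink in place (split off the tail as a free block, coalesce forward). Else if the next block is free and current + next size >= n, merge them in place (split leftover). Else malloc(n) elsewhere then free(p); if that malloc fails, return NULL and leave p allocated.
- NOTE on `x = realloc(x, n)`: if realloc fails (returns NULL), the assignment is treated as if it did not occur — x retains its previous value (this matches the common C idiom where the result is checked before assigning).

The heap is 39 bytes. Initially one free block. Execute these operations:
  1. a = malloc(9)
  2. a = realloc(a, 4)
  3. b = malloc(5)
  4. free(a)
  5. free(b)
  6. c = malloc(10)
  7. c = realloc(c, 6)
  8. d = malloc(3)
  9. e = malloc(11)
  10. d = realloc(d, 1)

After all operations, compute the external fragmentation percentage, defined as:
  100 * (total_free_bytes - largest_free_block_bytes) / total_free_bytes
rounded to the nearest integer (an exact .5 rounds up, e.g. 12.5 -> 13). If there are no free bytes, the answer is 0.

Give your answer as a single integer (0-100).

Op 1: a = malloc(9) -> a = 0; heap: [0-8 ALLOC][9-38 FREE]
Op 2: a = realloc(a, 4) -> a = 0; heap: [0-3 ALLOC][4-38 FREE]
Op 3: b = malloc(5) -> b = 4; heap: [0-3 ALLOC][4-8 ALLOC][9-38 FREE]
Op 4: free(a) -> (freed a); heap: [0-3 FREE][4-8 ALLOC][9-38 FREE]
Op 5: free(b) -> (freed b); heap: [0-38 FREE]
Op 6: c = malloc(10) -> c = 0; heap: [0-9 ALLOC][10-38 FREE]
Op 7: c = realloc(c, 6) -> c = 0; heap: [0-5 ALLOC][6-38 FREE]
Op 8: d = malloc(3) -> d = 6; heap: [0-5 ALLOC][6-8 ALLOC][9-38 FREE]
Op 9: e = malloc(11) -> e = 9; heap: [0-5 ALLOC][6-8 ALLOC][9-19 ALLOC][20-38 FREE]
Op 10: d = realloc(d, 1) -> d = 6; heap: [0-5 ALLOC][6-6 ALLOC][7-8 FREE][9-19 ALLOC][20-38 FREE]
Free blocks: [2 19] total_free=21 largest=19 -> 100*(21-19)/21 = 200/21 ≈ 9.524 -> rounds to 10

Answer: 10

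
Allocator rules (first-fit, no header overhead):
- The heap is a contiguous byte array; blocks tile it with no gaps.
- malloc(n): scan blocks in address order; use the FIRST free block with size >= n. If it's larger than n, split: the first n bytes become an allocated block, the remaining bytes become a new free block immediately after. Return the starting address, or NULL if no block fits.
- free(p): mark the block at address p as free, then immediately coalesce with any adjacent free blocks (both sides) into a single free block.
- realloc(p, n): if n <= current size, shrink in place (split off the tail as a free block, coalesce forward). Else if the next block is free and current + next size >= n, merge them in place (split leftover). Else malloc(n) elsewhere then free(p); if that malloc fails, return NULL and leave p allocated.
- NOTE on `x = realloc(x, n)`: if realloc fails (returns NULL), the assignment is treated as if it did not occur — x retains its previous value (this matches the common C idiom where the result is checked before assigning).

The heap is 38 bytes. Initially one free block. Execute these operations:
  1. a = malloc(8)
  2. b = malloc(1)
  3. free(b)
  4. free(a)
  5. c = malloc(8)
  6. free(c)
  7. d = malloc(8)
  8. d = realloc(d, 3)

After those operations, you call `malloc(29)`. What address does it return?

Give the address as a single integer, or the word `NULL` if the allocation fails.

Op 1: a = malloc(8) -> a = 0; heap: [0-7 ALLOC][8-37 FREE]
Op 2: b = malloc(1) -> b = 8; heap: [0-7 ALLOC][8-8 ALLOC][9-37 FREE]
Op 3: free(b) -> (freed b); heap: [0-7 ALLOC][8-37 FREE]
Op 4: free(a) -> (freed a); heap: [0-37 FREE]
Op 5: c = malloc(8) -> c = 0; heap: [0-7 ALLOC][8-37 FREE]
Op 6: free(c) -> (freed c); heap: [0-37 FREE]
Op 7: d = malloc(8) -> d = 0; heap: [0-7 ALLOC][8-37 FREE]
Op 8: d = realloc(d, 3) -> d = 0; heap: [0-2 ALLOC][3-37 FREE]
malloc(29): first-fit scan over [0-2 ALLOC][3-37 FREE] -> 3

Answer: 3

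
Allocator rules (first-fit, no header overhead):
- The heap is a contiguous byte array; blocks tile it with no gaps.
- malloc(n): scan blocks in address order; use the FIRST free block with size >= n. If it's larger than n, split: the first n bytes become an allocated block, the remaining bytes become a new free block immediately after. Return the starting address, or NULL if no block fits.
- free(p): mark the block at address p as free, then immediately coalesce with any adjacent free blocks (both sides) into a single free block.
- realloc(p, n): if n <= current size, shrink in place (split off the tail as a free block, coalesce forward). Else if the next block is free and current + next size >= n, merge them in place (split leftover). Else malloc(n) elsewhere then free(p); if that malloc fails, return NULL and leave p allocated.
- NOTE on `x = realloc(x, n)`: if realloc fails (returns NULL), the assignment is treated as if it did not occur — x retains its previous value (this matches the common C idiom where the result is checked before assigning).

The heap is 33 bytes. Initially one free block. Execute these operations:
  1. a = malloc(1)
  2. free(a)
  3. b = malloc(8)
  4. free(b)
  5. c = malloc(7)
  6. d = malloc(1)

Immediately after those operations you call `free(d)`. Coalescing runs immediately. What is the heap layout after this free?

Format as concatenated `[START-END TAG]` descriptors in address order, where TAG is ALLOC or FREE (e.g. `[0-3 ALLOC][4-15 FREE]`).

Answer: [0-6 ALLOC][7-32 FREE]

Derivation:
Op 1: a = malloc(1) -> a = 0; heap: [0-0 ALLOC][1-32 FREE]
Op 2: free(a) -> (freed a); heap: [0-32 FREE]
Op 3: b = malloc(8) -> b = 0; heap: [0-7 ALLOC][8-32 FREE]
Op 4: free(b) -> (freed b); heap: [0-32 FREE]
Op 5: c = malloc(7) -> c = 0; heap: [0-6 ALLOC][7-32 FREE]
Op 6: d = malloc(1) -> d = 7; heap: [0-6 ALLOC][7-7 ALLOC][8-32 FREE]
free(d): d = 7 -> block [7-7 ALLOC]; mark free, coalesce with adjacent free neighbors -> [0-6 ALLOC][7-32 FREE]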